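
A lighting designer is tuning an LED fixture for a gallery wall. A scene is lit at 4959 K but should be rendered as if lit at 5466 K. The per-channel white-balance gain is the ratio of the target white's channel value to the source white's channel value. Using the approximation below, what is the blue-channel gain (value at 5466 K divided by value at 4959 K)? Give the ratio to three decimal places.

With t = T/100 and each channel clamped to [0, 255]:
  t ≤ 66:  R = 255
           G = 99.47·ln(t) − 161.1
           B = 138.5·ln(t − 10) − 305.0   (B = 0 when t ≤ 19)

1.082

At 4959 K (t = 49.59):
  B = 138.5·ln(49.59 − 10) − 305.0 = 138.5·ln 39.59 − 305.0 = 138.5·3.6786 − 305.0 = 204.483.
At 5466 K (t = 54.66):
  B = 138.5·ln(54.66 − 10) − 305.0 = 138.5·ln 44.66 − 305.0 = 138.5·3.7991 − 305.0 = 221.172.
Gain = 221.172 / 204.483 = 1.0816 → 1.082.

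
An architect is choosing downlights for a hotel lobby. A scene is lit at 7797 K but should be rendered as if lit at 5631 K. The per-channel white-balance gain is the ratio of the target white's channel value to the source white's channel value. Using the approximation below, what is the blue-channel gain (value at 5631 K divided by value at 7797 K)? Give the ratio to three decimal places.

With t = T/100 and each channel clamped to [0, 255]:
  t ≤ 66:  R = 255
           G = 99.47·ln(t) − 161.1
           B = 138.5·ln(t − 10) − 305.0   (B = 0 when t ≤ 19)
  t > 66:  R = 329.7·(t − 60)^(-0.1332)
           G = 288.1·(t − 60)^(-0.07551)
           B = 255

0.887

At 7797 K (t = 77.97):
  B = 255 by definition for t > 66.
At 5631 K (t = 56.31):
  B = 138.5·ln(56.31 − 10) − 305.0 = 138.5·ln 46.31 − 305.0 = 138.5·3.8354 − 305.0 = 226.197.
Gain = 226.197 / 255.000 = 0.8870 → 0.887.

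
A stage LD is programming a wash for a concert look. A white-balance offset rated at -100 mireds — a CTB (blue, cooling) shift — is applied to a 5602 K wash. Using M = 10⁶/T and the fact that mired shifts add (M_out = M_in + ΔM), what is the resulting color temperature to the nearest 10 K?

12740 K

M_in = 10⁶/5602 = 178.51 mireds.
M_out = 178.51 + (-100) = 78.51 mireds.
T_out = 10⁶/78.51 = 12737.6 K → 12740 K.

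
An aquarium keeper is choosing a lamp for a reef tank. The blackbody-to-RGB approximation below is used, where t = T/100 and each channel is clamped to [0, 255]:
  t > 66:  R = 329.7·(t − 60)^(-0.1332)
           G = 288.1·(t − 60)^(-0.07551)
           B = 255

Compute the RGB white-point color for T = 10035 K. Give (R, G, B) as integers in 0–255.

(201, 218, 255)

t = 10035/100 = 100.35; the t > 66 branch applies.
R = 329.7·(100.35 − 60)^(-0.1332) = 329.7·40.35^(-0.1332) = 329.7·0.61109 = 201.475.
G = 288.1·(100.35 − 60)^(-0.07551) = 288.1·40.35^(-0.07551) = 288.1·0.75638 = 217.914.
B = 255 by definition for t > 66.
Rounded: (201, 218, 255).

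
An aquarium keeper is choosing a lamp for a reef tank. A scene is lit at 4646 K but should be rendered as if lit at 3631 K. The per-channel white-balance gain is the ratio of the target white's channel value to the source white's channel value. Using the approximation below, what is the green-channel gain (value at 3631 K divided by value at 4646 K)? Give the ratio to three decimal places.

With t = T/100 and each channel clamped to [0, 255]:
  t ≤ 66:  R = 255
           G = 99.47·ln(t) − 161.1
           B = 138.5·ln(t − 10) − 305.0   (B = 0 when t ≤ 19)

0.889

At 4646 K (t = 46.46):
  G = 99.47·ln 46.46 − 161.1 = 99.47·3.8386 − 161.1 = 220.725.
At 3631 K (t = 36.31):
  G = 99.47·ln 36.31 − 161.1 = 99.47·3.5921 − 161.1 = 196.206.
Gain = 196.206 / 220.725 = 0.8889 → 0.889.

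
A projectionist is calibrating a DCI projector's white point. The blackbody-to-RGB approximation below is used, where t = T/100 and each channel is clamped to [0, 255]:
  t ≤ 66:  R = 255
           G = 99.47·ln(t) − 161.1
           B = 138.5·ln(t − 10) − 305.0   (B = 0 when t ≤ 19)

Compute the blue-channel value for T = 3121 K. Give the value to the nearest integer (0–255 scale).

t = 3121/100 = 31.21; the t ≤ 66 branch applies.
B = 138.5·ln(31.21 − 10) − 305.0 = 138.5·ln 21.21 − 305.0 = 138.5·3.0545 − 305.0 = 118.044.
Rounded: 118.

118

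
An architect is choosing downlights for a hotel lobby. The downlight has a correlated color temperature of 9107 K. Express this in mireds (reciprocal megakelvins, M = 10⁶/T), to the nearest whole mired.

110 mireds

M = 10⁶ / 9107 = 109.806 → 110 mireds.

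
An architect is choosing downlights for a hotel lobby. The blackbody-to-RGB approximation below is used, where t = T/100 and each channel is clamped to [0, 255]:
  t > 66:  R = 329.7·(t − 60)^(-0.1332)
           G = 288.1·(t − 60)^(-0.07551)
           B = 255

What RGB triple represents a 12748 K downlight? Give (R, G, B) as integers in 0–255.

t = 12748/100 = 127.48; the t > 66 branch applies.
R = 329.7·(127.48 − 60)^(-0.1332) = 329.7·67.48^(-0.1332) = 329.7·0.57063 = 188.136.
G = 288.1·(127.48 − 60)^(-0.07551) = 288.1·67.48^(-0.07551) = 288.1·0.72758 = 209.615.
B = 255 by definition for t > 66.
Rounded: (188, 210, 255).

(188, 210, 255)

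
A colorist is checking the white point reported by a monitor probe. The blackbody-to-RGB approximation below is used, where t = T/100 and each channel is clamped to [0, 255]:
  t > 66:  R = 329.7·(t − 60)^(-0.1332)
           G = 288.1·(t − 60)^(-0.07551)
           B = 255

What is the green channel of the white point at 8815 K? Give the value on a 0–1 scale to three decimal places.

t = 8815/100 = 88.15; the t > 66 branch applies.
G = 288.1·(88.15 − 60)^(-0.07551) = 288.1·28.15^(-0.07551) = 288.1·0.77723 = 223.920.
On a 0–1 scale: 223.920/255 = 0.8781 → 0.878.

0.878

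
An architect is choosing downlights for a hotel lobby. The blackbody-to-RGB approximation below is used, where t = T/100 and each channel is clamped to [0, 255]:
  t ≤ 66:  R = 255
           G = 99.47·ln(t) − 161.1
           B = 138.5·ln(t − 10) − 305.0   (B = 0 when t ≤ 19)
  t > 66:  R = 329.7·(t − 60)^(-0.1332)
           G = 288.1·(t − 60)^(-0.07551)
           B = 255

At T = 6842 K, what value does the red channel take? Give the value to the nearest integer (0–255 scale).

t = 6842/100 = 68.42; the t > 66 branch applies.
R = 329.7·(68.42 − 60)^(-0.1332) = 329.7·8.42^(-0.1332) = 329.7·0.75292 = 248.237.
Rounded: 248.

248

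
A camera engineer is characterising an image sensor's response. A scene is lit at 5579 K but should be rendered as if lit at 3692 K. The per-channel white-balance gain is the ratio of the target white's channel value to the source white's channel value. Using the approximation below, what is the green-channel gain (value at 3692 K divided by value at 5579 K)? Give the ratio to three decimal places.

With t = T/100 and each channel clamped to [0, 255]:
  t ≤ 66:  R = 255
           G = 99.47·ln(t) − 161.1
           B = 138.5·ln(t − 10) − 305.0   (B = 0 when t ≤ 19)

0.828

At 5579 K (t = 55.79):
  G = 99.47·ln 55.79 − 161.1 = 99.47·4.0216 − 161.1 = 238.928.
At 3692 K (t = 36.92):
  G = 99.47·ln 36.92 − 161.1 = 99.47·3.6088 − 161.1 = 197.863.
Gain = 197.863 / 238.928 = 0.8281 → 0.828.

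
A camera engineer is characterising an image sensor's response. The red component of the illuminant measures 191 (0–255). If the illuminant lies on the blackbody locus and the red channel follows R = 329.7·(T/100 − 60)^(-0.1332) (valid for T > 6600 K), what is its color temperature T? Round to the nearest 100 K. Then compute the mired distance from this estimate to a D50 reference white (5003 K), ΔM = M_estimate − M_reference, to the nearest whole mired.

-117 mireds

(t − 60)^(-0.1332) = 191/329.7 = 0.57931.
t − 60 = 0.57931^(1/-0.1332) = 0.57931^(-7.508) = 60.245, so t = 120.245.
T = 100·t = 12025 K → 12000 K to the nearest 100 K.
M_estimate = 10⁶/12000 = 83.33; M_reference = 10⁶/5003 = 199.88.
ΔM = 83.33 − 199.88 = -116.55 → -117 mireds.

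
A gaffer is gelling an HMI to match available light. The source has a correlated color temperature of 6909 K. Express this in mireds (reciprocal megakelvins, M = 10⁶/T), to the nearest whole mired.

M = 10⁶ / 6909 = 144.739 → 145 mireds.

145 mireds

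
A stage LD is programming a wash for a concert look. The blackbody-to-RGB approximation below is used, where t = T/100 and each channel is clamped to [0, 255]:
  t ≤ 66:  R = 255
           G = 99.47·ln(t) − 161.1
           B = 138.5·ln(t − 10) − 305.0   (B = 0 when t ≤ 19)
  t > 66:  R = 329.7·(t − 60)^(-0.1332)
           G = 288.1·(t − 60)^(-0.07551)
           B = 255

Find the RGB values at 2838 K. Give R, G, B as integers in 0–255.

R=255, G=172, B=98

t = 2838/100 = 28.38; the t ≤ 66 branch applies.
R = 255 by definition for t ≤ 66.
G = 99.47·ln 28.38 − 161.1 = 99.47·3.3457 − 161.1 = 171.695.
B = 138.5·ln(28.38 − 10) − 305.0 = 138.5·ln 18.38 − 305.0 = 138.5·2.9113 − 305.0 = 98.210.
Rounded: (255, 172, 98).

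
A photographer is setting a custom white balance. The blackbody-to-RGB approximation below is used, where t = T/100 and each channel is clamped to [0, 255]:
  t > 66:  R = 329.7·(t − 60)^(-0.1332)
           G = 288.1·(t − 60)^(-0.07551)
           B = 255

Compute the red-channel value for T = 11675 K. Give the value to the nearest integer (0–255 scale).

193

t = 11675/100 = 116.75; the t > 66 branch applies.
R = 329.7·(116.75 − 60)^(-0.1332) = 329.7·56.75^(-0.1332) = 329.7·0.58394 = 192.527.
Rounded: 193.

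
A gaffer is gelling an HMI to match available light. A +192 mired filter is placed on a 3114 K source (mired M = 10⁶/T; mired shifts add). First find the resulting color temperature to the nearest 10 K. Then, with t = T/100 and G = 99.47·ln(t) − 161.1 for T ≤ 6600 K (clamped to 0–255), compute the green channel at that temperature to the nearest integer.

134

M_in = 10⁶/3114 = 321.13; M_out = 321.13 + (+192) = 513.13.
T_out = 10⁶/513.13 = 1948.8 K → 1950 K; t = 19.5.
G = 99.47·ln 19.5 − 161.1 = 99.47·2.9704 − 161.1 = 134.367.
Rounded: 134.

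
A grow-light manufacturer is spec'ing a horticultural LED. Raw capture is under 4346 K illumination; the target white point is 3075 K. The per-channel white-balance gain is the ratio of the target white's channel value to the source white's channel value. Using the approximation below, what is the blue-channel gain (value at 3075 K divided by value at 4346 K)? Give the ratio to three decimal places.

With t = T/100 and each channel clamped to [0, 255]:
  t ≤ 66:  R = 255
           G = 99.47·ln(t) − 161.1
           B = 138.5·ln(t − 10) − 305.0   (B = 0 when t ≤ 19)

At 4346 K (t = 43.46):
  B = 138.5·ln(43.46 − 10) − 305.0 = 138.5·ln 33.46 − 305.0 = 138.5·3.5104 − 305.0 = 181.184.
At 3075 K (t = 30.75):
  B = 138.5·ln(30.75 − 10) − 305.0 = 138.5·ln 20.75 − 305.0 = 138.5·3.0325 − 305.0 = 115.008.
Gain = 115.008 / 181.184 = 0.6348 → 0.635.

0.635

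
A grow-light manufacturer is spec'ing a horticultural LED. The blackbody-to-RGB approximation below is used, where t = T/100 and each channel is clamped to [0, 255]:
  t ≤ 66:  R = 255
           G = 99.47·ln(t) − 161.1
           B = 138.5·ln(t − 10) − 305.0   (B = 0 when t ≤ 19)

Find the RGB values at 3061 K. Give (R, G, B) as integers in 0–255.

t = 3061/100 = 30.61; the t ≤ 66 branch applies.
R = 255 by definition for t ≤ 66.
G = 99.47·ln 30.61 − 161.1 = 99.47·3.4213 − 161.1 = 179.219.
B = 138.5·ln(30.61 − 10) − 305.0 = 138.5·ln 20.61 − 305.0 = 138.5·3.0258 − 305.0 = 114.070.
Rounded: (255, 179, 114).

(255, 179, 114)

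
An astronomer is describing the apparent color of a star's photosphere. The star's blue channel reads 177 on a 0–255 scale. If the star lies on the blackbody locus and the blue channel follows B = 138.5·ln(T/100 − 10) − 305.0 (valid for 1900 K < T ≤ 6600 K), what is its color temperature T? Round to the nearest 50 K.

ln(t − 10) = (177 + 305.0) / 138.5 = 3.4801.
t − 10 = e^3.4801 = 32.464, so t = 42.464.
T = 100·t = 4246 K → 4250 K to the nearest 50 K.

4250 K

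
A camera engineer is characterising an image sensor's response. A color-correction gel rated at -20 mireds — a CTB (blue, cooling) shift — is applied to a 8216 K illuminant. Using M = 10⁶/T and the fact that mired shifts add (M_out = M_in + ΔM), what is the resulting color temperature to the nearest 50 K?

M_in = 10⁶/8216 = 121.71 mireds.
M_out = 121.71 + (-20) = 101.71 mireds.
T_out = 10⁶/101.71 = 9831.5 K → 9850 K.

9850 K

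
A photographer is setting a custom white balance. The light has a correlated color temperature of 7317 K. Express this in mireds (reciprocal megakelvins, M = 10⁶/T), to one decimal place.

M = 10⁶ / 7317 = 136.668 → 136.7 mireds.

136.7 mireds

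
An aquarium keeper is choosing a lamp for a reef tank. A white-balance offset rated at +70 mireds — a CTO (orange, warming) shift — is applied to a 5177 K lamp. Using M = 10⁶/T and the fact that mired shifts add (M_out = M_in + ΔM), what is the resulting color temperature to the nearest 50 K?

3800 K

M_in = 10⁶/5177 = 193.16 mireds.
M_out = 193.16 + (+70) = 263.16 mireds.
T_out = 10⁶/263.16 = 3799.9 K → 3800 K.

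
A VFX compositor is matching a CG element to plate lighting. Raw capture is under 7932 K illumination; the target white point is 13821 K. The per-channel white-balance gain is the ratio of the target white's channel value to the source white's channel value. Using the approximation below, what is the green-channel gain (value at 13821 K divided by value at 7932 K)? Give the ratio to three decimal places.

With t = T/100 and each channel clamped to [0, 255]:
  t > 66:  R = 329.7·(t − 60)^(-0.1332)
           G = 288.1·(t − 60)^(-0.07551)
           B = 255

0.900

At 7932 K (t = 79.32):
  G = 288.1·(79.32 − 60)^(-0.07551) = 288.1·19.32^(-0.07551) = 288.1·0.79964 = 230.376.
At 13821 K (t = 138.21):
  G = 288.1·(138.21 − 60)^(-0.07551) = 288.1·78.21^(-0.07551) = 288.1·0.71951 = 207.292.
Gain = 207.292 / 230.376 = 0.8998 → 0.900.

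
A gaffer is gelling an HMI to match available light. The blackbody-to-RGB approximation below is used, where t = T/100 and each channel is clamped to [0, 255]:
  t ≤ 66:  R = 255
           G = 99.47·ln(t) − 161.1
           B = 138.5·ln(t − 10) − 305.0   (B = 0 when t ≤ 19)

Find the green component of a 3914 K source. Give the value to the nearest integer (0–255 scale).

t = 3914/100 = 39.14; the t ≤ 66 branch applies.
G = 99.47·ln 39.14 − 161.1 = 99.47·3.6671 − 161.1 = 203.671.
Rounded: 204.

204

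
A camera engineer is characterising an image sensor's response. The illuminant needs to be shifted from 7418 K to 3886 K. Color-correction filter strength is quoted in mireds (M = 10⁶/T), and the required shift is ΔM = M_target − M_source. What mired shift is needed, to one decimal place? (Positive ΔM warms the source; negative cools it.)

+122.5 mireds

M_source = 10⁶/7418 = 134.807; M_target = 10⁶/3886 = 257.334.
ΔM = 257.334 − 134.807 = 122.527 → +122.5 mireds, a warming shift.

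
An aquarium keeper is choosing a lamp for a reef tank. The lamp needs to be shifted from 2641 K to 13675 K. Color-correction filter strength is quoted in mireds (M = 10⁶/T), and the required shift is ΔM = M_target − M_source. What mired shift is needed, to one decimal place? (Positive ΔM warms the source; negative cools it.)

-305.5 mireds

M_source = 10⁶/2641 = 378.644; M_target = 10⁶/13675 = 73.126.
ΔM = 73.126 − 378.644 = -305.518 → -305.5 mireds, a cooling shift.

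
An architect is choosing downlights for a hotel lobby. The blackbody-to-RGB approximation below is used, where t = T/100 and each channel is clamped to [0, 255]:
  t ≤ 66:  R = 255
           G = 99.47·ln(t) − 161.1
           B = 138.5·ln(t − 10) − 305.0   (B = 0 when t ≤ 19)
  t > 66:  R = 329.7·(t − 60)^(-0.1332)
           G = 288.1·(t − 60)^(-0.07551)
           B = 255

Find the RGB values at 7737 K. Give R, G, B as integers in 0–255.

R=225, G=232, B=255

t = 7737/100 = 77.37; the t > 66 branch applies.
R = 329.7·(77.37 − 60)^(-0.1332) = 329.7·17.37^(-0.1332) = 329.7·0.68369 = 225.412.
G = 288.1·(77.37 − 60)^(-0.07551) = 288.1·17.37^(-0.07551) = 288.1·0.80609 = 232.234.
B = 255 by definition for t > 66.
Rounded: (225, 232, 255).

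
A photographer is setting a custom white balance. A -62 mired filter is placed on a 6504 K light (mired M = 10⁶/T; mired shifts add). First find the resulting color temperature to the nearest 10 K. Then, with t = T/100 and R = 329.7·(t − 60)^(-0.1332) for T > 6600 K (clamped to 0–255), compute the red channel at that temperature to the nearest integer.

M_in = 10⁶/6504 = 153.75; M_out = 153.75 + (-62) = 91.75.
T_out = 10⁶/91.75 = 10899.0 K → 10900 K; t = 109.
R = 329.7·(109 − 60)^(-0.1332) = 329.7·49^(-0.1332) = 329.7·0.59548 = 196.329.
Rounded: 196.

196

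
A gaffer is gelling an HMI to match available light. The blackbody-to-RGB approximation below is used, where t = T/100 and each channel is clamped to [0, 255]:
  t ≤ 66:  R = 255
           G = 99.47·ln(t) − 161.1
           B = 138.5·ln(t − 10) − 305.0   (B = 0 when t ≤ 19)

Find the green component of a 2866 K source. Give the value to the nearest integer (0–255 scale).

173

t = 2866/100 = 28.66; the t ≤ 66 branch applies.
G = 99.47·ln 28.66 − 161.1 = 99.47·3.3555 − 161.1 = 172.672.
Rounded: 173.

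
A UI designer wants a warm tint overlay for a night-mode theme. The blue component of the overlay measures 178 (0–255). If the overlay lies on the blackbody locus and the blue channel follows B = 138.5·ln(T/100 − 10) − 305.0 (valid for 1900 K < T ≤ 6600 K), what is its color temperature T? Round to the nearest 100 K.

ln(t − 10) = (178 + 305.0) / 138.5 = 3.4874.
t − 10 = e^3.4874 = 32.700, so t = 42.700.
T = 100·t = 4270 K → 4300 K to the nearest 100 K.

4300 K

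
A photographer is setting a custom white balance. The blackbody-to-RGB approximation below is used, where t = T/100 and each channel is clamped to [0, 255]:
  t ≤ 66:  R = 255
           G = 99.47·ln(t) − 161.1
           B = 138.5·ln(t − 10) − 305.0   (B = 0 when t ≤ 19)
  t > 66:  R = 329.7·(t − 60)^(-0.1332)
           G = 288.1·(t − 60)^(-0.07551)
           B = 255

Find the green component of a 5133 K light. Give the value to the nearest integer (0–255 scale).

231

t = 5133/100 = 51.33; the t ≤ 66 branch applies.
G = 99.47·ln 51.33 − 161.1 = 99.47·3.9383 − 161.1 = 230.640.
Rounded: 231.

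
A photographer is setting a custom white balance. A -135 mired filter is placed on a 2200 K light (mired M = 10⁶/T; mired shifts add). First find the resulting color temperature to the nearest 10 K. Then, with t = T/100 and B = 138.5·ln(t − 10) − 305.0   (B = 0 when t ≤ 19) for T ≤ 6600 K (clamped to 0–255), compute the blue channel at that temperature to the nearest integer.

M_in = 10⁶/2200 = 454.55; M_out = 454.55 + (-135) = 319.55.
T_out = 10⁶/319.55 = 3129.4 K → 3130 K; t = 31.3.
B = 138.5·ln(31.3 − 10) − 305.0 = 138.5·ln 21.3 − 305.0 = 138.5·3.0587 − 305.0 = 118.631.
Rounded: 119.

119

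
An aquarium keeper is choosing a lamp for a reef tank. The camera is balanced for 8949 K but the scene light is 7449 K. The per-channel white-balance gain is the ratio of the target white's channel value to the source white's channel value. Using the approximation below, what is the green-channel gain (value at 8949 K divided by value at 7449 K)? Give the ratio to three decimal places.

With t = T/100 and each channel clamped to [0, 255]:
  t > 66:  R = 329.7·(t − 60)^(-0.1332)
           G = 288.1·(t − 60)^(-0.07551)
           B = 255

0.948

At 7449 K (t = 74.49):
  G = 288.1·(74.49 − 60)^(-0.07551) = 288.1·14.49^(-0.07551) = 288.1·0.81720 = 235.435.
At 8949 K (t = 89.49):
  G = 288.1·(89.49 − 60)^(-0.07551) = 288.1·29.49^(-0.07551) = 288.1·0.77451 = 223.135.
Gain = 223.135 / 235.435 = 0.9478 → 0.948.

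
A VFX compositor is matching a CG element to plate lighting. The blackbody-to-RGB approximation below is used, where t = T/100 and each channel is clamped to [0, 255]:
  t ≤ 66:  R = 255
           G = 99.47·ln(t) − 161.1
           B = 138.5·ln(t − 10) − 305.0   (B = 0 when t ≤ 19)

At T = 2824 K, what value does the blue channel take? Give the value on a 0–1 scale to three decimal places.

t = 2824/100 = 28.24; the t ≤ 66 branch applies.
B = 138.5·ln(28.24 − 10) − 305.0 = 138.5·ln 18.24 − 305.0 = 138.5·2.9036 − 305.0 = 97.151.
On a 0–1 scale: 97.151/255 = 0.3810 → 0.381.

0.381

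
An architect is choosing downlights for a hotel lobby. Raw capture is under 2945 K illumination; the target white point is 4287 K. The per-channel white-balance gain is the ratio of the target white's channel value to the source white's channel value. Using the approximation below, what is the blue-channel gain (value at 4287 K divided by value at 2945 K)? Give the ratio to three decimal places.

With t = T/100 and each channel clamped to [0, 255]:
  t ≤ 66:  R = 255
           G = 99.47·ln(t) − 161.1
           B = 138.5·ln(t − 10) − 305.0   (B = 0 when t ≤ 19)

At 2945 K (t = 29.45):
  B = 138.5·ln(29.45 − 10) − 305.0 = 138.5·ln 19.45 − 305.0 = 138.5·2.9678 − 305.0 = 106.047.
At 4287 K (t = 42.87):
  B = 138.5·ln(42.87 − 10) − 305.0 = 138.5·ln 32.87 − 305.0 = 138.5·3.4926 − 305.0 = 178.720.
Gain = 178.720 / 106.047 = 1.6853 → 1.685.

1.685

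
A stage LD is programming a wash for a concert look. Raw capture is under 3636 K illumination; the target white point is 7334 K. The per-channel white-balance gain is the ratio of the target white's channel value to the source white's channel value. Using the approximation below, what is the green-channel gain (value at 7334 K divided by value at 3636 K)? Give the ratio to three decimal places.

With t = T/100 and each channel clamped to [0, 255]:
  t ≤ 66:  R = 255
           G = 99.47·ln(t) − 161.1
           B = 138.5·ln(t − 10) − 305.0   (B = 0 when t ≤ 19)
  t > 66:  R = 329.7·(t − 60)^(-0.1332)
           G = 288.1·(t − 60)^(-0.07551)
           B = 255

At 3636 K (t = 36.36):
  G = 99.47·ln 36.36 − 161.1 = 99.47·3.5935 − 161.1 = 196.342.
At 7334 K (t = 73.34):
  G = 288.1·(73.34 − 60)^(-0.07551) = 288.1·13.34^(-0.07551) = 288.1·0.82232 = 236.910.
Gain = 236.910 / 196.342 = 1.2066 → 1.207.

1.207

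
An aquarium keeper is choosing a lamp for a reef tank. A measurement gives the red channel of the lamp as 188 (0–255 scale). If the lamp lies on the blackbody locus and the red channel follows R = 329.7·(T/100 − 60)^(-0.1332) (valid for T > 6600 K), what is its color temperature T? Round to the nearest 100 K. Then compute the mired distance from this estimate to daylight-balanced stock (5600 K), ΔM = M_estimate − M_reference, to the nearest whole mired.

-100 mireds

(t − 60)^(-0.1332) = 188/329.7 = 0.57022.
t − 60 = 0.57022^(1/-0.1332) = 0.57022^(-7.508) = 67.848, so t = 127.848.
T = 100·t = 12785 K → 12800 K to the nearest 100 K.
M_estimate = 10⁶/12800 = 78.12; M_reference = 10⁶/5600 = 178.57.
ΔM = 78.12 − 178.57 = -100.45 → -100 mireds.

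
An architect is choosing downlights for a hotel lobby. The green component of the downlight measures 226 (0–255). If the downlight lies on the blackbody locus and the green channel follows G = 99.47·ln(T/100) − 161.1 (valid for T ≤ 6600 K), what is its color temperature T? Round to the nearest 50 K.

4900 K

ln t = (226 + 161.1) / 99.47 = 3.8916.
t = e^3.8916 = 48.990.
T = 100·t = 4899 K → 4900 K to the nearest 50 K.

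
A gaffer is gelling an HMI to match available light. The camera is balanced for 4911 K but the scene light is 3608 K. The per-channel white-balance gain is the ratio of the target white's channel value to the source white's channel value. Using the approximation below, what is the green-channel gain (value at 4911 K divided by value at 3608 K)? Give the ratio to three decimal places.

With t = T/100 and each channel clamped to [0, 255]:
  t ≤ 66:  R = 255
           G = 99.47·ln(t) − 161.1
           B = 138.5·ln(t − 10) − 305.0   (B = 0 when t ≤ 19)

At 3608 K (t = 36.08):
  G = 99.47·ln 36.08 − 161.1 = 99.47·3.5857 − 161.1 = 195.573.
At 4911 K (t = 49.11):
  G = 99.47·ln 49.11 − 161.1 = 99.47·3.8941 − 161.1 = 226.242.
Gain = 226.242 / 195.573 = 1.1568 → 1.157.

1.157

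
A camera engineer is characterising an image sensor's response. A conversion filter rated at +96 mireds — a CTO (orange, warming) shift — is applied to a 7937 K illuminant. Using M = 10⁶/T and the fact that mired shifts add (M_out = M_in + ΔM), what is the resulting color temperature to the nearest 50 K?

4500 K

M_in = 10⁶/7937 = 125.99 mireds.
M_out = 125.99 + (+96) = 221.99 mireds.
T_out = 10⁶/221.99 = 4504.7 K → 4500 K.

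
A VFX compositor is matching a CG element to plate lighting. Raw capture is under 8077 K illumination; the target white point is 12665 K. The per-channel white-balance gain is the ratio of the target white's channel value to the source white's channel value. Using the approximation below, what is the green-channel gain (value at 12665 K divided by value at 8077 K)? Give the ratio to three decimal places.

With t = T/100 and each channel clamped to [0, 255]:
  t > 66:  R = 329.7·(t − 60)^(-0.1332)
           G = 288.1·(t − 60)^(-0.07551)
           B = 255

At 8077 K (t = 80.77):
  G = 288.1·(80.77 − 60)^(-0.07551) = 288.1·20.77^(-0.07551) = 288.1·0.79528 = 229.120.
At 12665 K (t = 126.65):
  G = 288.1·(126.65 − 60)^(-0.07551) = 288.1·66.65^(-0.07551) = 288.1·0.72826 = 209.811.
Gain = 209.811 / 229.120 = 0.9157 → 0.916.

0.916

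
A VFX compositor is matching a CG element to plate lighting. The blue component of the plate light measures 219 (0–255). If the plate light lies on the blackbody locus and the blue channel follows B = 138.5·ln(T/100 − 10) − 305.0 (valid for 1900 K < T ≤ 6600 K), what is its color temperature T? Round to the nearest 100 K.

ln(t − 10) = (219 + 305.0) / 138.5 = 3.7834.
t − 10 = e^3.7834 = 43.965, so t = 53.965.
T = 100·t = 5396 K → 5400 K to the nearest 100 K.

5400 K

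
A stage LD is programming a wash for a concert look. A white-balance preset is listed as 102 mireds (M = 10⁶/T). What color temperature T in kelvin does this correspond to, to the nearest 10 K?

T = 10⁶ / 102 = 9803.92 K → 9800 K.

9800 K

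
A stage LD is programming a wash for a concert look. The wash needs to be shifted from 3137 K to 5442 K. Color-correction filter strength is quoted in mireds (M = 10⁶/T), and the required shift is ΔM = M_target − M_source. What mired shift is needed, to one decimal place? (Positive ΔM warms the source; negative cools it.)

M_source = 10⁶/3137 = 318.776; M_target = 10⁶/5442 = 183.756.
ΔM = 183.756 − 318.776 = -135.020 → -135.0 mireds, a cooling shift.

-135.0 mireds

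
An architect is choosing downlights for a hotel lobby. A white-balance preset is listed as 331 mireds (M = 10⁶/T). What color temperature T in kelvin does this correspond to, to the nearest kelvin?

3021 K

T = 10⁶ / 331 = 3021.15 K → 3021 K.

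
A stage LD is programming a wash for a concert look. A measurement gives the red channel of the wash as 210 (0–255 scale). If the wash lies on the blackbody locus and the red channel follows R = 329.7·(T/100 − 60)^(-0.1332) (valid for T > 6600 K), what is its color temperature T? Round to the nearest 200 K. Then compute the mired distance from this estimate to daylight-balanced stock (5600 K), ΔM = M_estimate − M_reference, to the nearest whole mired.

(t − 60)^(-0.1332) = 210/329.7 = 0.63694.
t − 60 = 0.63694^(1/-0.1332) = 0.63694^(-7.508) = 29.561, so t = 89.561.
T = 100·t = 8956 K → 9000 K to the nearest 200 K.
M_estimate = 10⁶/9000 = 111.11; M_reference = 10⁶/5600 = 178.57.
ΔM = 111.11 − 178.57 = -67.46 → -67 mireds.

-67 mireds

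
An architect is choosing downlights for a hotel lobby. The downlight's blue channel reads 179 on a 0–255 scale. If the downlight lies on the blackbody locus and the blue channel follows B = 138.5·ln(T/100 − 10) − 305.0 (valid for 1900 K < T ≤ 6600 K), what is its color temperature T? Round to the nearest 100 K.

4300 K

ln(t − 10) = (179 + 305.0) / 138.5 = 3.4946.
t − 10 = e^3.4946 = 32.937, so t = 42.937.
T = 100·t = 4294 K → 4300 K to the nearest 100 K.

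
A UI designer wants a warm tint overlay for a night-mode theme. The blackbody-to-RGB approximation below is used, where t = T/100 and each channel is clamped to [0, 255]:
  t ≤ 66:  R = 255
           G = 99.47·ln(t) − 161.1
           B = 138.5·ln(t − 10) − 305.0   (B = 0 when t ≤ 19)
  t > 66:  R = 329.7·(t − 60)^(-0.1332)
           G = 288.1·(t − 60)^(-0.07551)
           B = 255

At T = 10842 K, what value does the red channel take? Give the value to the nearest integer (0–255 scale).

t = 10842/100 = 108.42; the t > 66 branch applies.
R = 329.7·(108.42 − 60)^(-0.1332) = 329.7·48.42^(-0.1332) = 329.7·0.59642 = 196.641.
Rounded: 197.

197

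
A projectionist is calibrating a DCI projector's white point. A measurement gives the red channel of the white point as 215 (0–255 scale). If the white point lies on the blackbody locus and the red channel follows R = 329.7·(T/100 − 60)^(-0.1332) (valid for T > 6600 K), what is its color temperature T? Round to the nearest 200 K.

8400 K

(t − 60)^(-0.1332) = 215/329.7 = 0.65211.
t − 60 = 0.65211^(1/-0.1332) = 0.65211^(-7.508) = 24.774, so t = 84.774.
T = 100·t = 8477 K → 8400 K to the nearest 200 K.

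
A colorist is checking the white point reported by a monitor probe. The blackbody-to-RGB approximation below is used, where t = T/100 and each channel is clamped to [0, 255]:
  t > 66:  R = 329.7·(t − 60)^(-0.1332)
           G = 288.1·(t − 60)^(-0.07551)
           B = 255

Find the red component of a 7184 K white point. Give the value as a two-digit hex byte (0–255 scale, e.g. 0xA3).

0xED

t = 7184/100 = 71.84; the t > 66 branch applies.
R = 329.7·(71.84 − 60)^(-0.1332) = 329.7·11.84^(-0.1332) = 329.7·0.71950 = 237.218.
Rounded: 237; in hex, 0xED.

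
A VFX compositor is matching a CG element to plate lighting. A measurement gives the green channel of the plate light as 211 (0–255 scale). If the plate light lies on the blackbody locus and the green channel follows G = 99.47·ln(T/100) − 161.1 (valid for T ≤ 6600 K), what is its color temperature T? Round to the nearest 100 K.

ln t = (211 + 161.1) / 99.47 = 3.7408.
t = e^3.7408 = 42.133.
T = 100·t = 4213 K → 4200 K to the nearest 100 K.

4200 K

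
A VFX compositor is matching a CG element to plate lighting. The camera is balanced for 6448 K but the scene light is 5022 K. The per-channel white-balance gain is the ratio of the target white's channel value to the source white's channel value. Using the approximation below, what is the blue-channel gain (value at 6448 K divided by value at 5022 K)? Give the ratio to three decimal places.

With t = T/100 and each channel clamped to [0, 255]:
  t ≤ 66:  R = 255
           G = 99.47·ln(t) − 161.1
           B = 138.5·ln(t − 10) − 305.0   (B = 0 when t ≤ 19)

1.203

At 5022 K (t = 50.22):
  B = 138.5·ln(50.22 − 10) − 305.0 = 138.5·ln 40.22 − 305.0 = 138.5·3.6944 − 305.0 = 206.669.
At 6448 K (t = 64.48):
  B = 138.5·ln(64.48 − 10) − 305.0 = 138.5·ln 54.48 − 305.0 = 138.5·3.9978 − 305.0 = 248.700.
Gain = 248.700 / 206.669 = 1.2034 → 1.203.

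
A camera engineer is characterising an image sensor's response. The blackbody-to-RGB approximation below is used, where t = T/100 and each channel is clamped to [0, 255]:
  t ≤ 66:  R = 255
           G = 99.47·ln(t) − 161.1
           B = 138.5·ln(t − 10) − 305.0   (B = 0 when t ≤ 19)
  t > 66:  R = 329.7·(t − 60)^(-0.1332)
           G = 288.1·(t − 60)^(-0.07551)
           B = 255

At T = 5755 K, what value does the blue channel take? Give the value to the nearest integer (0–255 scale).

t = 5755/100 = 57.55; the t ≤ 66 branch applies.
B = 138.5·ln(57.55 − 10) − 305.0 = 138.5·ln 47.55 − 305.0 = 138.5·3.8618 − 305.0 = 229.857.
Rounded: 230.

230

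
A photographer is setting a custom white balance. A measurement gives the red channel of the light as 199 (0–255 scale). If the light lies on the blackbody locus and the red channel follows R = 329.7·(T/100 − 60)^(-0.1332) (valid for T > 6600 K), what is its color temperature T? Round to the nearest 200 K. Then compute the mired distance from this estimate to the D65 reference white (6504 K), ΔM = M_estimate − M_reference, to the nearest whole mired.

(t − 60)^(-0.1332) = 199/329.7 = 0.60358.
t − 60 = 0.60358^(1/-0.1332) = 0.60358^(-7.508) = 44.273, so t = 104.273.
T = 100·t = 10427 K → 10400 K to the nearest 200 K.
M_estimate = 10⁶/10400 = 96.15; M_reference = 10⁶/6504 = 153.75.
ΔM = 96.15 − 153.75 = -57.60 → -58 mireds.

-58 mireds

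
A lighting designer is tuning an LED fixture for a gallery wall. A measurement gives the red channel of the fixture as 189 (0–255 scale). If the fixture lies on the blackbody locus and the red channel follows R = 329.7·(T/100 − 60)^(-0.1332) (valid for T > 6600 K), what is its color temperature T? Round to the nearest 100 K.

12500 K

(t − 60)^(-0.1332) = 189/329.7 = 0.57325.
t − 60 = 0.57325^(1/-0.1332) = 0.57325^(-7.508) = 65.199, so t = 125.199.
T = 100·t = 12520 K → 12500 K to the nearest 100 K.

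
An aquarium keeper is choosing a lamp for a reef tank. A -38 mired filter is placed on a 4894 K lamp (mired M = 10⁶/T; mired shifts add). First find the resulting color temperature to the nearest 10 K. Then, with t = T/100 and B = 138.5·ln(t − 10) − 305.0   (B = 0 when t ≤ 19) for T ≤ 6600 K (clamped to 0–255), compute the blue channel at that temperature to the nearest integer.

M_in = 10⁶/4894 = 204.33; M_out = 204.33 + (-38) = 166.33.
T_out = 10⁶/166.33 = 6012.1 K → 6010 K; t = 60.1.
B = 138.5·ln(60.1 − 10) − 305.0 = 138.5·ln 50.1 − 305.0 = 138.5·3.9140 − 305.0 = 237.092.
Rounded: 237.

237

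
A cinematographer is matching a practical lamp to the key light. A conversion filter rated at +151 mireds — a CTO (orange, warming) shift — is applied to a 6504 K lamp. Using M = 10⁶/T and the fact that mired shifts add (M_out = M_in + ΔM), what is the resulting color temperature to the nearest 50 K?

3300 K

M_in = 10⁶/6504 = 153.75 mireds.
M_out = 153.75 + (+151) = 304.75 mireds.
T_out = 10⁶/304.75 = 3281.4 K → 3300 K.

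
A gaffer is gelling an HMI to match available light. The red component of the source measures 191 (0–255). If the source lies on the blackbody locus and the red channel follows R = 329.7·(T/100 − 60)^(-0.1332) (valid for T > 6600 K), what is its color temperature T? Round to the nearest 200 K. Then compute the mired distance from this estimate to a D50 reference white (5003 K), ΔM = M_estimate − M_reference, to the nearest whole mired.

(t − 60)^(-0.1332) = 191/329.7 = 0.57931.
t − 60 = 0.57931^(1/-0.1332) = 0.57931^(-7.508) = 60.245, so t = 120.245.
T = 100·t = 12025 K → 12000 K to the nearest 200 K.
M_estimate = 10⁶/12000 = 83.33; M_reference = 10⁶/5003 = 199.88.
ΔM = 83.33 − 199.88 = -116.55 → -117 mireds.

-117 mireds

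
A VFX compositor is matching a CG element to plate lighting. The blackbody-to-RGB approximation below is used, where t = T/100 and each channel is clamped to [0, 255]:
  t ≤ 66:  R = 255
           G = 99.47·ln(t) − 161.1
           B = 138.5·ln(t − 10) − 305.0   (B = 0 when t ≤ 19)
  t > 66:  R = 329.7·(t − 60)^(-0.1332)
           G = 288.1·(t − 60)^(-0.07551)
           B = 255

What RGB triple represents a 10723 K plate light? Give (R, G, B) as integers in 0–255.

t = 10723/100 = 107.23; the t > 66 branch applies.
R = 329.7·(107.23 − 60)^(-0.1332) = 329.7·47.23^(-0.1332) = 329.7·0.59840 = 197.294.
G = 288.1·(107.23 − 60)^(-0.07551) = 288.1·47.23^(-0.07551) = 288.1·0.74745 = 215.339.
B = 255 by definition for t > 66.
Rounded: (197, 215, 255).

(197, 215, 255)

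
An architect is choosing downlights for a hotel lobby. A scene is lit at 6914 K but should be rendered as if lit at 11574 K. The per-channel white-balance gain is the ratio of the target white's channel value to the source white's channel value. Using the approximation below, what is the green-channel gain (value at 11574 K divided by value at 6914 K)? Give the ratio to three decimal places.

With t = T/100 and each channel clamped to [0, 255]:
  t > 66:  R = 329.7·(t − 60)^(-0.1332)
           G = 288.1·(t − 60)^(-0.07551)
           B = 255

0.872

At 6914 K (t = 69.14):
  G = 288.1·(69.14 − 60)^(-0.07551) = 288.1·9.14^(-0.07551) = 288.1·0.84613 = 243.771.
At 11574 K (t = 115.74):
  G = 288.1·(115.74 − 60)^(-0.07551) = 288.1·55.74^(-0.07551) = 288.1·0.73815 = 212.662.
Gain = 212.662 / 243.771 = 0.8724 → 0.872.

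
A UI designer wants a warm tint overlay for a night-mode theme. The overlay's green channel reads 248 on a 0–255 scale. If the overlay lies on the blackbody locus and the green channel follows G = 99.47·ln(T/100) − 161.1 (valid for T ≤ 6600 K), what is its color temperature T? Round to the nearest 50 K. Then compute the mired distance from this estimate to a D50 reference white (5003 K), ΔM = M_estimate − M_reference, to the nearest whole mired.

ln t = (248 + 161.1) / 99.47 = 4.1128.
t = e^4.1128 = 61.117.
T = 100·t = 6112 K → 6100 K to the nearest 50 K.
M_estimate = 10⁶/6100 = 163.93; M_reference = 10⁶/5003 = 199.88.
ΔM = 163.93 − 199.88 = -35.95 → -36 mireds.

-36 mireds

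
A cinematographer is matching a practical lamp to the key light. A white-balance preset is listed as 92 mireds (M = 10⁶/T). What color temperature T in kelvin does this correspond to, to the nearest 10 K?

10870 K

T = 10⁶ / 92 = 10869.57 K → 10870 K.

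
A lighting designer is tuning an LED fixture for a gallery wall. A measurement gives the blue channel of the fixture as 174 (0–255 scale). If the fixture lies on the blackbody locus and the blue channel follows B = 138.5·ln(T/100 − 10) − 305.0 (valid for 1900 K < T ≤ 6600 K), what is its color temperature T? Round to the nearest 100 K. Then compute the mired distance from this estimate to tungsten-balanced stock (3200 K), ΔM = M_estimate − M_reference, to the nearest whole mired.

-74 mireds

ln(t − 10) = (174 + 305.0) / 138.5 = 3.4585.
t − 10 = e^3.4585 = 31.769, so t = 41.769.
T = 100·t = 4177 K → 4200 K to the nearest 100 K.
M_estimate = 10⁶/4200 = 238.10; M_reference = 10⁶/3200 = 312.50.
ΔM = 238.10 − 312.50 = -74.40 → -74 mireds.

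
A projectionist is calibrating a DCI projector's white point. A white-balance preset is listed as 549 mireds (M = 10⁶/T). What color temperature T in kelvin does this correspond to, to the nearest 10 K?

1820 K

T = 10⁶ / 549 = 1821.49 K → 1820 K.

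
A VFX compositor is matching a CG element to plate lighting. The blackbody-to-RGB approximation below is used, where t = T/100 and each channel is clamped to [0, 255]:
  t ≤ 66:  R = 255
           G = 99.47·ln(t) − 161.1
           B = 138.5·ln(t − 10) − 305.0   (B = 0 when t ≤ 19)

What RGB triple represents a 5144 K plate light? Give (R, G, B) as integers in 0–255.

t = 5144/100 = 51.44; the t ≤ 66 branch applies.
R = 255 by definition for t ≤ 66.
G = 99.47·ln 51.44 − 161.1 = 99.47·3.9404 − 161.1 = 230.853.
B = 138.5·ln(51.44 − 10) − 305.0 = 138.5·ln 41.44 − 305.0 = 138.5·3.7242 − 305.0 = 210.808.
Rounded: (255, 231, 211).

(255, 231, 211)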